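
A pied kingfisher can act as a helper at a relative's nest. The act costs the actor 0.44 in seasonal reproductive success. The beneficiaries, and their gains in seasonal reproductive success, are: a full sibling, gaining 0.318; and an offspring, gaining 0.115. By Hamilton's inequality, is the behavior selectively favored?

Hamilton's rule: the trait is favored when the sum of r·B over every recipient exceeds the actor's cost C.
r to a full sibling = 0.5 (full sibs share both parents — two paths of length 2: r = 2·(1/2)^2 = 1/2).
r to an offspring = 0.5 (one parent–offspring link: r = (1/2)^1 = 1/2).
Summing one r·B term per recipient: 1·0.5·0.318 + 1·0.5·0.115 = 0.2165.
0.2165 < 0.44: the indirect benefit is less than the cost.

No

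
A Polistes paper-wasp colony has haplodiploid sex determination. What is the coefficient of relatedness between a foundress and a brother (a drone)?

0.25

Her haploid brother carries none of their father's genes and a random half of their mother's genome; that half matches the maternal half of her own genome with probability 1/2: r = 1/2 · 1/2 = 1/4.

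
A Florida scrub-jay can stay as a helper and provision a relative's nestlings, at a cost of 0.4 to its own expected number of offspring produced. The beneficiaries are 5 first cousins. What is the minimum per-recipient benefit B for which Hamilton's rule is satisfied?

0.64

r to a first cousin = 0.125 (first cousins share one grandparent pair — two paths of length 4: r = 2·(1/2)^4 = 1/8).
Hamilton's rule with n recipients of equal r: n·r·B > C, so B > C/(n·r) = 0.4/(5·0.125) = 0.64.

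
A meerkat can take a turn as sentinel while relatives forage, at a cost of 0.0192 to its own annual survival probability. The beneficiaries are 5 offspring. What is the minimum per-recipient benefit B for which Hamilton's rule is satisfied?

0.0077

r to an offspring = 0.5 (one parent–offspring link: r = (1/2)^1 = 1/2).
Hamilton's rule with n recipients of equal r: n·r·B > C, so B > C/(n·r) = 0.0192/(5·0.5) = 0.0077.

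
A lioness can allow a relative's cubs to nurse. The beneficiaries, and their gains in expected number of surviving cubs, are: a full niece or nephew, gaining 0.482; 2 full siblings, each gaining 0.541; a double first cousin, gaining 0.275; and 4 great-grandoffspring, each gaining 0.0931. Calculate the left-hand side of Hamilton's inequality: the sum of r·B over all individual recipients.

0.7768

r to a full niece or nephew = 0.25 (full aunt/uncle↔niece/nephew: two paths of length 3 through the shared grandparent pair: r = 2·(1/2)^3 = 1/4).
r to a full sibling = 0.5 (full sibs share both parents — two paths of length 2: r = 2·(1/2)^2 = 1/2).
r to a double first cousin = 0.25 (double first cousins share both grandparent pairs — four paths of length 4: r = 4·(1/2)^4 = 1/4).
r to a great-grandoffspring = 0.125 (three parent–offspring links: r = (1/2)^3 = 1/8).
Summing one r·B term per recipient: 1·0.25·0.482 + 2·0.5·0.541 + 1·0.25·0.275 + 4·0.125·0.0931 = 0.7768.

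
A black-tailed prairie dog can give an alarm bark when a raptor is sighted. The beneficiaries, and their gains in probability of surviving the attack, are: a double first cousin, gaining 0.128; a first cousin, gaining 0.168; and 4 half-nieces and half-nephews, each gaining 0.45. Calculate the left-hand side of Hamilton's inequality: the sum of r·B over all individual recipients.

0.278

r to a double first cousin = 0.25 (double first cousins share both grandparent pairs — four paths of length 4: r = 4·(1/2)^4 = 1/4).
r to a first cousin = 0.125 (first cousins share one grandparent pair — two paths of length 4: r = 2·(1/2)^4 = 1/8).
r to a half-niece or half-nephew = 1/8 (half-aunt/uncle↔niece/nephew: one path of length 3: r = (1/2)^3 = 1/8).
Summing one r·B term per recipient: 1·0.25·0.128 + 1·0.125·0.168 + 4·0.125·0.45 = 0.278.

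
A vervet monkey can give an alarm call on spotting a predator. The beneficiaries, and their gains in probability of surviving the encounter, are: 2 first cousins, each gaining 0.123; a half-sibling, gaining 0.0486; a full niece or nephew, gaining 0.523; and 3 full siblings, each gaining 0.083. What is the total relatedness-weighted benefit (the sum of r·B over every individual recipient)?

r to a first cousin = 1/8 (first cousins share one grandparent pair — two paths of length 4: r = 2·(1/2)^4 = 1/8).
r to a half-sibling = 0.25 (half-sibs share one parent — one path of length 2: r = (1/2)^2 = 1/4).
r to a full niece or nephew = 1/4 (full aunt/uncle↔niece/nephew: two paths of length 3 through the shared grandparent pair: r = 2·(1/2)^3 = 1/4).
r to a full sibling = 1/2 (full sibs share both parents — two paths of length 2: r = 2·(1/2)^2 = 1/2).
Summing one r·B term per recipient: 2·0.125·0.123 + 1·0.25·0.0486 + 1·0.25·0.523 + 3·0.5·0.083 = 0.29815.

0.29815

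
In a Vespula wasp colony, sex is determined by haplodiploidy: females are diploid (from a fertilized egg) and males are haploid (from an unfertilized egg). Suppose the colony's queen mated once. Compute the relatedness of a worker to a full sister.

0.75

Haplodiploid full sisters inherit their father's entire haploid genome identically (contributing 1/2) and on average half of their mother's contribution (1/2 · 1/2 = 1/4); r = 1/2 + 1/4 = 3/4.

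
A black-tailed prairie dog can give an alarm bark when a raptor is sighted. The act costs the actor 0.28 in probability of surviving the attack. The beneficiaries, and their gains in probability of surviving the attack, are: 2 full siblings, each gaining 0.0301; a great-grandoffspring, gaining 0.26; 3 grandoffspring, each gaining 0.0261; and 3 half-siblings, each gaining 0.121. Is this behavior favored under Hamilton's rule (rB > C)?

No

Hamilton's rule: the trait is favored when the sum of r·B over every recipient exceeds the actor's cost C.
r to a full sibling = 0.5 (full sibs share both parents — two paths of length 2: r = 2·(1/2)^2 = 1/2).
r to a great-grandoffspring = 0.125 (three parent–offspring links: r = (1/2)^3 = 1/8).
r to a grandoffspring = 0.25 (two parent–offspring links: r = (1/2)^2 = 1/4).
r to a half-sibling = 1/4 (half-sibs share one parent — one path of length 2: r = (1/2)^2 = 1/4).
Summing one r·B term per recipient: 2·0.5·0.0301 + 1·0.125·0.26 + 3·0.25·0.0261 + 3·0.25·0.121 = 0.172925.
0.172925 < 0.28: the indirect benefit is less than the cost.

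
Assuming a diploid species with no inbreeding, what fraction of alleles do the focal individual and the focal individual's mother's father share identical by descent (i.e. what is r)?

0.25

Each parent–offspring link contributes a factor of 1/2, and independent paths through distinct common ancestors add.
Two parent–offspring links: r = (1/2)^2 = 1/4.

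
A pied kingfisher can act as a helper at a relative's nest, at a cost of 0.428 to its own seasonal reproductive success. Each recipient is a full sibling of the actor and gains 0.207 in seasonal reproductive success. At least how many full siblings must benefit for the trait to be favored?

r to a full sibling = 1/2 (full sibs share both parents — two paths of length 2: r = 2·(1/2)^2 = 1/2).
Hamilton's rule: n·r·B > C  ⇒  n > C/(r·B) = 0.428/(0.5·0.207) = 4.135.
The smallest integer exceeding 4.135 is 5.

5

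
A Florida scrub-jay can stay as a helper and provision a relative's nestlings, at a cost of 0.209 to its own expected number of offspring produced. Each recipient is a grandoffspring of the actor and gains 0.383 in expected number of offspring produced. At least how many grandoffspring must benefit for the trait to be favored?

r to a grandoffspring = 1/4 (two parent–offspring links: r = (1/2)^2 = 1/4).
Hamilton's rule: n·r·B > C  ⇒  n > C/(r·B) = 0.209/(0.25·0.383) = 2.183.
The smallest integer exceeding 2.183 is 3.

3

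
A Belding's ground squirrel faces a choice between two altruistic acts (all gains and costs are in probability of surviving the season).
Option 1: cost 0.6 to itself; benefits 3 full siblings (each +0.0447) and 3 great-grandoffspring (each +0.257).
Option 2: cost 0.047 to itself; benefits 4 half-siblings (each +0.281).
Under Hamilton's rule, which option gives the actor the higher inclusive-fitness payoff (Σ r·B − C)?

Option 2

Option 1: r to a full sibling = 0.5.
Option 1: r to a great-grandoffspring = 0.125.
Option 1: Σ r·B − C = (3·0.5·0.0447 + 3·0.125·0.257) − 0.6 = -0.436575.
Option 2: r to a half-sibling = 0.25.
Option 2: Σ r·B − C = (4·0.25·0.281) − 0.047 = 0.234.
Option 2 has the higher net inclusive-fitness payoff.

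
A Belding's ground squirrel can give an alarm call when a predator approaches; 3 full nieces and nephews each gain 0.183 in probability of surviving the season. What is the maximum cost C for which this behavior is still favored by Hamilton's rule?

r to a full niece or nephew = 1/4 (full aunt/uncle↔niece/nephew: two paths of length 3 through the shared grandparent pair: r = 2·(1/2)^3 = 1/4).
Hamilton's rule: n·r·B > C, so the trait is favored while C < n·r·B = 3·0.25·0.183 = 0.13725.

0.13725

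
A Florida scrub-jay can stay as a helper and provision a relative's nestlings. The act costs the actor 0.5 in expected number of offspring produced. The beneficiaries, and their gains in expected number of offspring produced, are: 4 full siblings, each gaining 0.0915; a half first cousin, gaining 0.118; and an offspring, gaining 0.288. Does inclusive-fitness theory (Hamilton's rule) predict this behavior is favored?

Hamilton's rule: the trait is favored when the sum of r·B over every recipient exceeds the actor's cost C.
r to a full sibling = 1/2 (full sibs share both parents — two paths of length 2: r = 2·(1/2)^2 = 1/2).
r to a half first cousin = 0.0625 (half first cousins share one grandparent — one path of length 4: r = (1/2)^4 = 1/16).
r to an offspring = 0.5 (one parent–offspring link: r = (1/2)^1 = 1/2).
Summing one r·B term per recipient: 4·0.5·0.0915 + 1·0.0625·0.118 + 1·0.5·0.288 = 0.334375.
0.334375 < 0.5: the indirect benefit is less than the cost.

No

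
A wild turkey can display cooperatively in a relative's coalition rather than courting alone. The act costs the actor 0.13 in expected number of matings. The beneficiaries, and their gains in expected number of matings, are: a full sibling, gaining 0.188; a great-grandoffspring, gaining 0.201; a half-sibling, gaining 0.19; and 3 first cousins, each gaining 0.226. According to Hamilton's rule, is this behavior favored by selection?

Hamilton's rule: the trait is favored when the sum of r·B over every recipient exceeds the actor's cost C.
r to a full sibling = 0.5 (full sibs share both parents — two paths of length 2: r = 2·(1/2)^2 = 1/2).
r to a great-grandoffspring = 1/8 (three parent–offspring links: r = (1/2)^3 = 1/8).
r to a half-sibling = 0.25 (half-sibs share one parent — one path of length 2: r = (1/2)^2 = 1/4).
r to a first cousin = 1/8 (first cousins share one grandparent pair — two paths of length 4: r = 2·(1/2)^4 = 1/8).
Summing one r·B term per recipient: 1·0.5·0.188 + 1·0.125·0.201 + 1·0.25·0.19 + 3·0.125·0.226 = 0.251375.
0.251375 > 0.13: the indirect benefit exceeds the cost.

Yes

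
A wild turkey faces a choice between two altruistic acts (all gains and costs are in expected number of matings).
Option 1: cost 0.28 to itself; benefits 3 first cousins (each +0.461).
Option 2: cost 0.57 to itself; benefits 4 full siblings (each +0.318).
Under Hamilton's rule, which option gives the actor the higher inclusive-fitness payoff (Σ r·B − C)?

Option 1: r to a first cousin = 0.125.
Option 1: Σ r·B − C = (3·0.125·0.461) − 0.28 = -0.107125.
Option 2: r to a full sibling = 0.5.
Option 2: Σ r·B − C = (4·0.5·0.318) − 0.57 = 0.066.
Option 2 has the higher net inclusive-fitness payoff.

Option 2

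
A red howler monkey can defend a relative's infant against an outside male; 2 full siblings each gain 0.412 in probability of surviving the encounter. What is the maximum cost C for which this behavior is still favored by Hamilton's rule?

r to a full sibling = 0.5 (full sibs share both parents — two paths of length 2: r = 2·(1/2)^2 = 1/2).
Hamilton's rule: n·r·B > C, so the trait is favored while C < n·r·B = 2·0.5·0.412 = 0.412.

0.412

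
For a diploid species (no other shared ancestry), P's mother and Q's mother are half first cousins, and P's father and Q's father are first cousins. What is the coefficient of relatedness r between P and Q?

0.046875

Relatedness sums over independent paths through distinct common ancestors.
P and Q are related in two ways: half second cousins through their mothers (r = 1/64) and second cousins through their fathers (r = 1/32).
r = 1/64 + 1/32 = 3/64 = 0.046875.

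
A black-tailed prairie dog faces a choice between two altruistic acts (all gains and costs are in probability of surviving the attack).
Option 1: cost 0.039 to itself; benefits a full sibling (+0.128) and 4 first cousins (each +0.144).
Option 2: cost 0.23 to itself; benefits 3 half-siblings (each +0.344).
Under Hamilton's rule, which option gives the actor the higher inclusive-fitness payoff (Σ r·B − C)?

Option 1

Option 1: r to a full sibling = 0.5.
Option 1: r to a first cousin = 0.125.
Option 1: Σ r·B − C = (1·0.5·0.128 + 4·0.125·0.144) − 0.039 = 0.097.
Option 2: r to a half-sibling = 0.25.
Option 2: Σ r·B − C = (3·0.25·0.344) − 0.23 = 0.028.
Option 1 has the higher net inclusive-fitness payoff.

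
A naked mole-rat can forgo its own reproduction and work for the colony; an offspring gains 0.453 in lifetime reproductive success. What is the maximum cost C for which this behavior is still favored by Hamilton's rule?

0.2265

r to an offspring = 0.5 (one parent–offspring link: r = (1/2)^1 = 1/2).
Hamilton's rule: n·r·B > C, so the trait is favored while C < n·r·B = 1·0.5·0.453 = 0.2265.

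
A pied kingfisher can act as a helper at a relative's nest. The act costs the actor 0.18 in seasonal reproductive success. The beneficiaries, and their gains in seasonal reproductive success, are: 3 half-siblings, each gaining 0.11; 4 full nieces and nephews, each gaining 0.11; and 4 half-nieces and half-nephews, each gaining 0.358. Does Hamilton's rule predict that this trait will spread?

Hamilton's rule: the trait is favored when the sum of r·B over every recipient exceeds the actor's cost C.
r to a half-sibling = 1/4 (half-sibs share one parent — one path of length 2: r = (1/2)^2 = 1/4).
r to a full niece or nephew = 1/4 (full aunt/uncle↔niece/nephew: two paths of length 3 through the shared grandparent pair: r = 2·(1/2)^3 = 1/4).
r to a half-niece or half-nephew = 0.125 (half-aunt/uncle↔niece/nephew: one path of length 3: r = (1/2)^3 = 1/8).
Summing one r·B term per recipient: 3·0.25·0.11 + 4·0.25·0.11 + 4·0.125·0.358 = 0.3715.
0.3715 > 0.18: the indirect benefit exceeds the cost.

Yes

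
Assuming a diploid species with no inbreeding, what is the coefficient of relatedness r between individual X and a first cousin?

Each parent–offspring link contributes a factor of 1/2, and independent paths through distinct common ancestors add.
First cousins share one grandparent pair — two paths of length 4: r = 2·(1/2)^4 = 1/8.

0.125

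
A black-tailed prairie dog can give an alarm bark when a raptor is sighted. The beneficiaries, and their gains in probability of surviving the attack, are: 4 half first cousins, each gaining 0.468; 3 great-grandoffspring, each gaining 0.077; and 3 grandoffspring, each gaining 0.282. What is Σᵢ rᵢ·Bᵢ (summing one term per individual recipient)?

r to a half first cousin = 0.0625 (half first cousins share one grandparent — one path of length 4: r = (1/2)^4 = 1/16).
r to a great-grandoffspring = 0.125 (three parent–offspring links: r = (1/2)^3 = 1/8).
r to a grandoffspring = 0.25 (two parent–offspring links: r = (1/2)^2 = 1/4).
Summing one r·B term per recipient: 4·0.0625·0.468 + 3·0.125·0.077 + 3·0.25·0.282 = 0.357375.

0.357375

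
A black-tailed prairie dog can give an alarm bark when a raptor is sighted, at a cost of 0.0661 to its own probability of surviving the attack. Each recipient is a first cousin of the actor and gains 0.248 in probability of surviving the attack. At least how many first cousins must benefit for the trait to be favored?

r to a first cousin = 0.125 (first cousins share one grandparent pair — two paths of length 4: r = 2·(1/2)^4 = 1/8).
Hamilton's rule: n·r·B > C  ⇒  n > C/(r·B) = 0.0661/(0.125·0.248) = 2.132.
The smallest integer exceeding 2.132 is 3.

3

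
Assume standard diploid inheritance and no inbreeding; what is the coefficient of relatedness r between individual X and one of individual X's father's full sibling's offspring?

Each parent–offspring link contributes a factor of 1/2, and independent paths through distinct common ancestors add.
First cousins share one grandparent pair — two paths of length 4: r = 2·(1/2)^4 = 1/8.

0.125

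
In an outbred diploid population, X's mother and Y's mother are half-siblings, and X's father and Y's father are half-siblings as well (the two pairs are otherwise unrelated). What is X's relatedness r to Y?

0.125

With two independent routes of shared ancestry, r is the sum of the two contributions.
X and Y are related in two ways: half first cousins through their mothers (r = 1/16) and half first cousins through their fathers (r = 1/16).
r = 1/16 + 1/16 = 1/8 = 0.125.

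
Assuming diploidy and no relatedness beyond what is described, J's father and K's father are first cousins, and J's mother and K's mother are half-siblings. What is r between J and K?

Wright's path rule: contributions from independent ancestry routes add.
J and K are related in two ways: second cousins through their fathers (r = 1/32) and half first cousins through their mothers (r = 1/16).
r = 1/32 + 1/16 = 3/32 = 0.09375.

0.09375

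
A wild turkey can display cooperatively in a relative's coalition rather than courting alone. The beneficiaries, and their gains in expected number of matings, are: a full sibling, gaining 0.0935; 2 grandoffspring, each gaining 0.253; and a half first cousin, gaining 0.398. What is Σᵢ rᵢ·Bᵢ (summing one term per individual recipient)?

0.198125

r to a full sibling = 1/2 (full sibs share both parents — two paths of length 2: r = 2·(1/2)^2 = 1/2).
r to a grandoffspring = 1/4 (two parent–offspring links: r = (1/2)^2 = 1/4).
r to a half first cousin = 0.0625 (half first cousins share one grandparent — one path of length 4: r = (1/2)^4 = 1/16).
Summing one r·B term per recipient: 1·0.5·0.0935 + 2·0.25·0.253 + 1·0.0625·0.398 = 0.198125.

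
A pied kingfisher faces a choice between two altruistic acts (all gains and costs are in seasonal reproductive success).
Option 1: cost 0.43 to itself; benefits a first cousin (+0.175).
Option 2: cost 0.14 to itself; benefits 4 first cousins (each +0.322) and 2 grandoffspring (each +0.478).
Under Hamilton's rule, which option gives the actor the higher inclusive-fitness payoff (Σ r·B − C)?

Option 2

Option 1: r to a first cousin = 0.125.
Option 1: Σ r·B − C = (1·0.125·0.175) − 0.43 = -0.408125.
Option 2: r to a first cousin = 0.125.
Option 2: r to a grandoffspring = 0.25.
Option 2: Σ r·B − C = (4·0.125·0.322 + 2·0.25·0.478) − 0.14 = 0.26.
Option 2 has the higher net inclusive-fitness payoff.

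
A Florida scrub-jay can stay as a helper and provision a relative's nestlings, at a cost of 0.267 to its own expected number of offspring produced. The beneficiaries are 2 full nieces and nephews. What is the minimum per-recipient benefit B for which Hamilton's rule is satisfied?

r to a full niece or nephew = 0.25 (full aunt/uncle↔niece/nephew: two paths of length 3 through the shared grandparent pair: r = 2·(1/2)^3 = 1/4).
Hamilton's rule with n recipients of equal r: n·r·B > C, so B > C/(n·r) = 0.267/(2·0.25) = 0.534.

0.534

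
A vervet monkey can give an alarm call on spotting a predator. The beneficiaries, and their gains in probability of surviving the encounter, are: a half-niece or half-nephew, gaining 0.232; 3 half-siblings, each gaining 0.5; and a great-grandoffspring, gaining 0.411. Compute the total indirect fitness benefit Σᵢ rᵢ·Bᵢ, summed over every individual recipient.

0.455375

r to a half-niece or half-nephew = 0.125 (half-aunt/uncle↔niece/nephew: one path of length 3: r = (1/2)^3 = 1/8).
r to a half-sibling = 1/4 (half-sibs share one parent — one path of length 2: r = (1/2)^2 = 1/4).
r to a great-grandoffspring = 1/8 (three parent–offspring links: r = (1/2)^3 = 1/8).
Summing one r·B term per recipient: 1·0.125·0.232 + 3·0.25·0.5 + 1·0.125·0.411 = 0.455375.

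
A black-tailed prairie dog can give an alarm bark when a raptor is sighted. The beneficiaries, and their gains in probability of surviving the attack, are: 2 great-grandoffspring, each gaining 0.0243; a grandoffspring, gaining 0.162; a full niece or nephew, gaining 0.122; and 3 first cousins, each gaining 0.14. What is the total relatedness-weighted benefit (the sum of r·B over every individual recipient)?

0.129575

r to a great-grandoffspring = 1/8 (three parent–offspring links: r = (1/2)^3 = 1/8).
r to a grandoffspring = 1/4 (two parent–offspring links: r = (1/2)^2 = 1/4).
r to a full niece or nephew = 0.25 (full aunt/uncle↔niece/nephew: two paths of length 3 through the shared grandparent pair: r = 2·(1/2)^3 = 1/4).
r to a first cousin = 0.125 (first cousins share one grandparent pair — two paths of length 4: r = 2·(1/2)^4 = 1/8).
Summing one r·B term per recipient: 2·0.125·0.0243 + 1·0.25·0.162 + 1·0.25·0.122 + 3·0.125·0.14 = 0.129575.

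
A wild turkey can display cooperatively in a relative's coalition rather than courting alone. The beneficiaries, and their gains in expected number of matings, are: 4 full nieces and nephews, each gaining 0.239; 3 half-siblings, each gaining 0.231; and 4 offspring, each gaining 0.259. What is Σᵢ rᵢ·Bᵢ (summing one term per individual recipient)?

r to a full niece or nephew = 0.25 (full aunt/uncle↔niece/nephew: two paths of length 3 through the shared grandparent pair: r = 2·(1/2)^3 = 1/4).
r to a half-sibling = 0.25 (half-sibs share one parent — one path of length 2: r = (1/2)^2 = 1/4).
r to an offspring = 1/2 (one parent–offspring link: r = (1/2)^1 = 1/2).
Summing one r·B term per recipient: 4·0.25·0.239 + 3·0.25·0.231 + 4·0.5·0.259 = 0.93025.

0.93025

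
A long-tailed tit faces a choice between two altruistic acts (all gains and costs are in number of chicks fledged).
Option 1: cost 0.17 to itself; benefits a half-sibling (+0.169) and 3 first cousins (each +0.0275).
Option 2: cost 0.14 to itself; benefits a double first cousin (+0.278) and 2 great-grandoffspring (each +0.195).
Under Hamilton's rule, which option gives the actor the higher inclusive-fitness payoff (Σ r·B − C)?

Option 2

Option 1: r to a half-sibling = 0.25.
Option 1: r to a first cousin = 0.125.
Option 1: Σ r·B − C = (1·0.25·0.169 + 3·0.125·0.0275) − 0.17 = -0.1174375.
Option 2: r to a double first cousin = 0.25.
Option 2: r to a great-grandoffspring = 0.125.
Option 2: Σ r·B − C = (1·0.25·0.278 + 2·0.125·0.195) − 0.14 = -0.02175.
Option 2 has the higher net inclusive-fitness payoff.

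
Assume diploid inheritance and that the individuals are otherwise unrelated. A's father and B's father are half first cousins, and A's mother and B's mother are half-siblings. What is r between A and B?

0.078125

Relatedness sums over independent paths through distinct common ancestors.
A and B are related in two ways: half second cousins through their fathers (r = 1/64) and half first cousins through their mothers (r = 1/16).
r = 1/64 + 1/16 = 5/64 = 0.078125.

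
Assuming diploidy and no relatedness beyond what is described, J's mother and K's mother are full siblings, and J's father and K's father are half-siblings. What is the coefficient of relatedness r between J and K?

0.1875

Relatedness sums over independent paths through distinct common ancestors.
J and K are related in two ways: first cousins through their mothers (r = 1/8) and half first cousins through their fathers (r = 1/16).
r = 1/8 + 1/16 = 3/16 = 0.1875.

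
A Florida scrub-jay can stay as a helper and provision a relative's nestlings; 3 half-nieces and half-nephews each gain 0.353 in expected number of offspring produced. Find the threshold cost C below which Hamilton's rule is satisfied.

0.132375

r to a half-niece or half-nephew = 0.125 (half-aunt/uncle↔niece/nephew: one path of length 3: r = (1/2)^3 = 1/8).
Hamilton's rule: n·r·B > C, so the trait is favored while C < n·r·B = 3·0.125·0.353 = 0.132375.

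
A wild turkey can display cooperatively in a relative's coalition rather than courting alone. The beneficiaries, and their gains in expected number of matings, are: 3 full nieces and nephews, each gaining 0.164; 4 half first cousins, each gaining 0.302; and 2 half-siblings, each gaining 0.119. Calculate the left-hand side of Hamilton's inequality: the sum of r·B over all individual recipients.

0.258

r to a full niece or nephew = 1/4 (full aunt/uncle↔niece/nephew: two paths of length 3 through the shared grandparent pair: r = 2·(1/2)^3 = 1/4).
r to a half first cousin = 1/16 (half first cousins share one grandparent — one path of length 4: r = (1/2)^4 = 1/16).
r to a half-sibling = 0.25 (half-sibs share one parent — one path of length 2: r = (1/2)^2 = 1/4).
Summing one r·B term per recipient: 3·0.25·0.164 + 4·0.0625·0.302 + 2·0.25·0.119 = 0.258.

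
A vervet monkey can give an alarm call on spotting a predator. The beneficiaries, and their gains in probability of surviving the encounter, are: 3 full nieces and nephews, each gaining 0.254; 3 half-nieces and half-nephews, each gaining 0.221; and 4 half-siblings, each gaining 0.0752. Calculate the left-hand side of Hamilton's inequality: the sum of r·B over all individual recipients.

r to a full niece or nephew = 0.25 (full aunt/uncle↔niece/nephew: two paths of length 3 through the shared grandparent pair: r = 2·(1/2)^3 = 1/4).
r to a half-niece or half-nephew = 0.125 (half-aunt/uncle↔niece/nephew: one path of length 3: r = (1/2)^3 = 1/8).
r to a half-sibling = 0.25 (half-sibs share one parent — one path of length 2: r = (1/2)^2 = 1/4).
Summing one r·B term per recipient: 3·0.25·0.254 + 3·0.125·0.221 + 4·0.25·0.0752 = 0.348575.

0.348575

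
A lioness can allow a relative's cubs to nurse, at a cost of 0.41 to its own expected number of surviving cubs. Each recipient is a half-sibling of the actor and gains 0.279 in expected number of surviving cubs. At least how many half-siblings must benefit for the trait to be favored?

r to a half-sibling = 1/4 (half-sibs share one parent — one path of length 2: r = (1/2)^2 = 1/4).
Hamilton's rule: n·r·B > C  ⇒  n > C/(r·B) = 0.41/(0.25·0.279) = 5.878.
The smallest integer exceeding 5.878 is 6.

6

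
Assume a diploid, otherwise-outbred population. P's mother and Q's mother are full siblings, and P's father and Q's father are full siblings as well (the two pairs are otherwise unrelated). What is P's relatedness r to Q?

Relatedness sums over independent paths through distinct common ancestors.
P and Q are related in two ways: first cousins through their mothers (r = 1/8) and first cousins through their fathers (r = 1/8) — i.e. double first cousins.
r = 1/8 + 1/8 = 1/4 = 0.25.

0.25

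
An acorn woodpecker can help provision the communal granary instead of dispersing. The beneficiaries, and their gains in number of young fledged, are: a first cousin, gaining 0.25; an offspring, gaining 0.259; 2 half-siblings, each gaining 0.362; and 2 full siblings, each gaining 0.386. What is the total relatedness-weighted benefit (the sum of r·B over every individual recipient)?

0.72775

r to a first cousin = 0.125 (first cousins share one grandparent pair — two paths of length 4: r = 2·(1/2)^4 = 1/8).
r to an offspring = 1/2 (one parent–offspring link: r = (1/2)^1 = 1/2).
r to a half-sibling = 0.25 (half-sibs share one parent — one path of length 2: r = (1/2)^2 = 1/4).
r to a full sibling = 1/2 (full sibs share both parents — two paths of length 2: r = 2·(1/2)^2 = 1/2).
Summing one r·B term per recipient: 1·0.125·0.25 + 1·0.5·0.259 + 2·0.25·0.362 + 2·0.5·0.386 = 0.72775.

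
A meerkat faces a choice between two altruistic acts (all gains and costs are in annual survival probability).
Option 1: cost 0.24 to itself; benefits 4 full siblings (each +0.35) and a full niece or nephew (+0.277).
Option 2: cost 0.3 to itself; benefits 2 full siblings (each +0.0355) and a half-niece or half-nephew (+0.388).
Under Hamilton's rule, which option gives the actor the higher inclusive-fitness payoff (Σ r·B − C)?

Option 1: r to a full sibling = 0.5.
Option 1: r to a full niece or nephew = 0.25.
Option 1: Σ r·B − C = (4·0.5·0.35 + 1·0.25·0.277) − 0.24 = 0.52925.
Option 2: r to a full sibling = 0.5.
Option 2: r to a half-niece or half-nephew = 0.125.
Option 2: Σ r·B − C = (2·0.5·0.0355 + 1·0.125·0.388) − 0.3 = -0.216.
Option 1 has the higher net inclusive-fitness payoff.

Option 1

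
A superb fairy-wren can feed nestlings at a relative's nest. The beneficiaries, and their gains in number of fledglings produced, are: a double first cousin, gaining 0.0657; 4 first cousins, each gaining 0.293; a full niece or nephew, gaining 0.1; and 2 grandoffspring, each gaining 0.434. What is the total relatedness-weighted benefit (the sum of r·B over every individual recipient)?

r to a double first cousin = 1/4 (double first cousins share both grandparent pairs — four paths of length 4: r = 4·(1/2)^4 = 1/4).
r to a first cousin = 0.125 (first cousins share one grandparent pair — two paths of length 4: r = 2·(1/2)^4 = 1/8).
r to a full niece or nephew = 1/4 (full aunt/uncle↔niece/nephew: two paths of length 3 through the shared grandparent pair: r = 2·(1/2)^3 = 1/4).
r to a grandoffspring = 1/4 (two parent–offspring links: r = (1/2)^2 = 1/4).
Summing one r·B term per recipient: 1·0.25·0.0657 + 4·0.125·0.293 + 1·0.25·0.1 + 2·0.25·0.434 = 0.404925.

0.404925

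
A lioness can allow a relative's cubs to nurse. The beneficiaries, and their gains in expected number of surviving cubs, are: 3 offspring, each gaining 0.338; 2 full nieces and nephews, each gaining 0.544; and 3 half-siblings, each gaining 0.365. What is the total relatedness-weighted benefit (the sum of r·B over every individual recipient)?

r to an offspring = 1/2 (one parent–offspring link: r = (1/2)^1 = 1/2).
r to a full niece or nephew = 0.25 (full aunt/uncle↔niece/nephew: two paths of length 3 through the shared grandparent pair: r = 2·(1/2)^3 = 1/4).
r to a half-sibling = 1/4 (half-sibs share one parent — one path of length 2: r = (1/2)^2 = 1/4).
Summing one r·B term per recipient: 3·0.5·0.338 + 2·0.25·0.544 + 3·0.25·0.365 = 1.05275.

1.05275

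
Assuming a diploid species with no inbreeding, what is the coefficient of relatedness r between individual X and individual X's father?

0.5

Each parent–offspring link contributes a factor of 1/2, and independent paths through distinct common ancestors add.
One parent–offspring link: r = (1/2)^1 = 1/2.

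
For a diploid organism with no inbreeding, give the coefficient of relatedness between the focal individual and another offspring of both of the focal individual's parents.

Each parent–offspring link contributes a factor of 1/2, and independent paths through distinct common ancestors add.
Full sibs share both parents — two paths of length 2: r = 2·(1/2)^2 = 1/2.

0.5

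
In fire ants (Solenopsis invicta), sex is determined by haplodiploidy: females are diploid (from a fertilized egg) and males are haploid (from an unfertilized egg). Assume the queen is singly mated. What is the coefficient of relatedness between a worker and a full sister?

Haplodiploid full sisters inherit their father's entire haploid genome identically (contributing 1/2) and on average half of their mother's contribution (1/2 · 1/2 = 1/4); r = 1/2 + 1/4 = 3/4.

0.75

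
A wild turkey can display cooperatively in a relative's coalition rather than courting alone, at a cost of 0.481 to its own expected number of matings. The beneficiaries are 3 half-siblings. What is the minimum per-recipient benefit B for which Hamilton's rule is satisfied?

0.6413

r to a half-sibling = 0.25 (half-sibs share one parent — one path of length 2: r = (1/2)^2 = 1/4).
Hamilton's rule with n recipients of equal r: n·r·B > C, so B > C/(n·r) = 0.481/(3·0.25) = 0.6413.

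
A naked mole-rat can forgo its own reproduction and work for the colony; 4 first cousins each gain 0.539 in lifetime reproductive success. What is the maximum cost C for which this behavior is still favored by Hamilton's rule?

r to a first cousin = 0.125 (first cousins share one grandparent pair — two paths of length 4: r = 2·(1/2)^4 = 1/8).
Hamilton's rule: n·r·B > C, so the trait is favored while C < n·r·B = 4·0.125·0.539 = 0.2695.

0.2695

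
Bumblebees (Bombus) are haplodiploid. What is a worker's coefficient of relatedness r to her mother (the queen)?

0.5

One meiotic link between diploid queen and diploid daughter: r = 1/2.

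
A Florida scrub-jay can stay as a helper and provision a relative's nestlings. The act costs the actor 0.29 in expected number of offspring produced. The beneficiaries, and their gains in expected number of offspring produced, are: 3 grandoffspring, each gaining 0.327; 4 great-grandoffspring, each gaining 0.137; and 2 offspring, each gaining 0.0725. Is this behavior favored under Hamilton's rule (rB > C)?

Hamilton's rule: the trait is favored when the sum of r·B over every recipient exceeds the actor's cost C.
r to a grandoffspring = 0.25 (two parent–offspring links: r = (1/2)^2 = 1/4).
r to a great-grandoffspring = 1/8 (three parent–offspring links: r = (1/2)^3 = 1/8).
r to an offspring = 0.5 (one parent–offspring link: r = (1/2)^1 = 1/2).
Summing one r·B term per recipient: 3·0.25·0.327 + 4·0.125·0.137 + 2·0.5·0.0725 = 0.38625.
0.38625 > 0.29: the indirect benefit exceeds the cost.

Yes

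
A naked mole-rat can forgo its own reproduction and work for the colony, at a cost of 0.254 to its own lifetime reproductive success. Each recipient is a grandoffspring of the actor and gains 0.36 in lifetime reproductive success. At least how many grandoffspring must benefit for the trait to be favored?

r to a grandoffspring = 1/4 (two parent–offspring links: r = (1/2)^2 = 1/4).
Hamilton's rule: n·r·B > C  ⇒  n > C/(r·B) = 0.254/(0.25·0.36) = 2.822.
The smallest integer exceeding 2.822 is 3.

3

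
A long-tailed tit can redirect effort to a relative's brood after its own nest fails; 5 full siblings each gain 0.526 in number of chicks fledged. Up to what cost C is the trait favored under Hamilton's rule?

r to a full sibling = 0.5 (full sibs share both parents — two paths of length 2: r = 2·(1/2)^2 = 1/2).
Hamilton's rule: n·r·B > C, so the trait is favored while C < n·r·B = 5·0.5·0.526 = 1.315.

1.315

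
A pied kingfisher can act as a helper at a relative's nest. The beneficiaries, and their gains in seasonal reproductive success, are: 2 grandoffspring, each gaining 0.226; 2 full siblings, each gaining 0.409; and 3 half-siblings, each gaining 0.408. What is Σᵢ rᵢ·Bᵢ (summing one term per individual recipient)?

0.828

r to a grandoffspring = 1/4 (two parent–offspring links: r = (1/2)^2 = 1/4).
r to a full sibling = 0.5 (full sibs share both parents — two paths of length 2: r = 2·(1/2)^2 = 1/2).
r to a half-sibling = 0.25 (half-sibs share one parent — one path of length 2: r = (1/2)^2 = 1/4).
Summing one r·B term per recipient: 2·0.25·0.226 + 2·0.5·0.409 + 3·0.25·0.408 = 0.828.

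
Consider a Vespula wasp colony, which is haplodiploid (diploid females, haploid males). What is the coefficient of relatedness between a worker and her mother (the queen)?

0.5

One meiotic link between diploid queen and diploid daughter: r = 1/2.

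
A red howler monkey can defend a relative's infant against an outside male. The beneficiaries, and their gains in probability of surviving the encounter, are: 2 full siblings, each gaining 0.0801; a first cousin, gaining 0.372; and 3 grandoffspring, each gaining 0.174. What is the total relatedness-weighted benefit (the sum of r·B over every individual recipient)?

r to a full sibling = 1/2 (full sibs share both parents — two paths of length 2: r = 2·(1/2)^2 = 1/2).
r to a first cousin = 0.125 (first cousins share one grandparent pair — two paths of length 4: r = 2·(1/2)^4 = 1/8).
r to a grandoffspring = 1/4 (two parent–offspring links: r = (1/2)^2 = 1/4).
Summing one r·B term per recipient: 2·0.5·0.0801 + 1·0.125·0.372 + 3·0.25·0.174 = 0.2571.

0.2571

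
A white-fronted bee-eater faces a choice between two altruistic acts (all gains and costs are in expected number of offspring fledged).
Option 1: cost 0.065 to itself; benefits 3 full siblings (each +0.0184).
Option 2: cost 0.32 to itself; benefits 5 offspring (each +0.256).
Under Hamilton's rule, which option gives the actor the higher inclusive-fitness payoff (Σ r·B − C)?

Option 2

Option 1: r to a full sibling = 0.5.
Option 1: Σ r·B − C = (3·0.5·0.0184) − 0.065 = -0.0374.
Option 2: r to an offspring = 0.5.
Option 2: Σ r·B − C = (5·0.5·0.256) − 0.32 = 0.32.
Option 2 has the higher net inclusive-fitness payoff.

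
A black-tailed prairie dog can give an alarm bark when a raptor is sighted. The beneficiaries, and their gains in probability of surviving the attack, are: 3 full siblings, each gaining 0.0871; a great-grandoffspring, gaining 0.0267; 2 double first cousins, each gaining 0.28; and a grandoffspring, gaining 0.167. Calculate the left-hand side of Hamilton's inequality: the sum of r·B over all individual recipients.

0.3157375

r to a full sibling = 1/2 (full sibs share both parents — two paths of length 2: r = 2·(1/2)^2 = 1/2).
r to a great-grandoffspring = 0.125 (three parent–offspring links: r = (1/2)^3 = 1/8).
r to a double first cousin = 1/4 (double first cousins share both grandparent pairs — four paths of length 4: r = 4·(1/2)^4 = 1/4).
r to a grandoffspring = 1/4 (two parent–offspring links: r = (1/2)^2 = 1/4).
Summing one r·B term per recipient: 3·0.5·0.0871 + 1·0.125·0.0267 + 2·0.25·0.28 + 1·0.25·0.167 = 0.3157375.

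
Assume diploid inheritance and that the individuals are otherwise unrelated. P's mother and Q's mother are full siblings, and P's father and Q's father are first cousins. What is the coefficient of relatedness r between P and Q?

Wright's path rule: contributions from independent ancestry routes add.
P and Q are related in two ways: first cousins through their mothers (r = 1/8) and second cousins through their fathers (r = 1/32).
r = 1/8 + 1/32 = 5/32 = 0.15625.

0.15625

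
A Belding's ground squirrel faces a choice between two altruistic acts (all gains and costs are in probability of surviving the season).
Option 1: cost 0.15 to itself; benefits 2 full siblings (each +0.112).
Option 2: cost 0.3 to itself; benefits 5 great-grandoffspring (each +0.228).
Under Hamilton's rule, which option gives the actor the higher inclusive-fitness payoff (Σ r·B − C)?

Option 1: r to a full sibling = 0.5.
Option 1: Σ r·B − C = (2·0.5·0.112) − 0.15 = -0.038.
Option 2: r to a great-grandoffspring = 0.125.
Option 2: Σ r·B − C = (5·0.125·0.228) − 0.3 = -0.1575.
Option 1 has the higher net inclusive-fitness payoff.

Option 1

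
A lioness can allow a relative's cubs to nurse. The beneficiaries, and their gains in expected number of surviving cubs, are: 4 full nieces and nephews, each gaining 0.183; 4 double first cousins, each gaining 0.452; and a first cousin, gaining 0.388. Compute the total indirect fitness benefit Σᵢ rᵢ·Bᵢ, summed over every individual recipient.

0.6835

r to a full niece or nephew = 0.25 (full aunt/uncle↔niece/nephew: two paths of length 3 through the shared grandparent pair: r = 2·(1/2)^3 = 1/4).
r to a double first cousin = 1/4 (double first cousins share both grandparent pairs — four paths of length 4: r = 4·(1/2)^4 = 1/4).
r to a first cousin = 1/8 (first cousins share one grandparent pair — two paths of length 4: r = 2·(1/2)^4 = 1/8).
Summing one r·B term per recipient: 4·0.25·0.183 + 4·0.25·0.452 + 1·0.125·0.388 = 0.6835.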